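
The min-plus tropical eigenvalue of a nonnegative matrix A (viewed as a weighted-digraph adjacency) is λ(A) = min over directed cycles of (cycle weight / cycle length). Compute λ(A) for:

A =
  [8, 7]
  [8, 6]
λ(A) = 6

Enumerate directed cycles and compute their means (weight / length). Sample:
  cycle 0 → 0: weight = 8, length = 1, mean = 8/1 ≈ 8.000
  cycle 1 → 1: weight = 6, length = 1, mean = 6/1 ≈ 6.000
  cycle 0 → 1 → 0: weight = 15, length = 2, mean = 15/2 ≈ 7.500
  cycle 1 → 0 → 1: weight = 15, length = 2, mean = 15/2 ≈ 7.500
Minimum mean = 6.000, attained e.g. along the cycle 1 → 1 with weight 6 and length 1. So λ(A) = 6/1 = 6.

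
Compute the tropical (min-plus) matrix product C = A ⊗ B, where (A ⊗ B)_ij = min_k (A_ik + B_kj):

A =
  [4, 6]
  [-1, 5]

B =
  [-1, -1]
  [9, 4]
A ⊗ B =
  [3, 3]
  [-2, -2]

Apply the min-plus product entry-by-entry:
  C[0][0] = min over k of (A[0][0] + B[0][0] = 4 + -1 = 3, A[0][1] + B[1][0] = 6 + 9 = 15) = 3 (attained at k = 0)
  C[0][1] = min over k of (A[0][0] + B[0][1] = 4 + -1 = 3, A[0][1] + B[1][1] = 6 + 4 = 10) = 3 (attained at k = 0)
  C[1][0] = min over k of (A[1][0] + B[0][0] = -1 + -1 = -2, A[1][1] + B[1][0] = 5 + 9 = 14) = -2 (attained at k = 0)
  C[1][1] = min over k of (A[1][0] + B[0][1] = -1 + -1 = -2, A[1][1] + B[1][1] = 5 + 4 = 9) = -2 (attained at k = 0)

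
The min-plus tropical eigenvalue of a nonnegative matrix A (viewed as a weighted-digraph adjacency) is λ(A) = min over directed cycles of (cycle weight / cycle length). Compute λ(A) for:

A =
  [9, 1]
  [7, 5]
λ(A) = 4

Enumerate directed cycles and compute their means (weight / length). Sample:
  cycle 0 → 0: weight = 9, length = 1, mean = 9/1 ≈ 9.000
  cycle 1 → 1: weight = 5, length = 1, mean = 5/1 ≈ 5.000
  cycle 0 → 1 → 0: weight = 8, length = 2, mean = 8/2 ≈ 4.000
  cycle 1 → 0 → 1: weight = 8, length = 2, mean = 8/2 ≈ 4.000
Minimum mean = 4.000, attained e.g. along the cycle 0 → 1 → 0 with weight 8 and length 2. So λ(A) = 8/2 = 4.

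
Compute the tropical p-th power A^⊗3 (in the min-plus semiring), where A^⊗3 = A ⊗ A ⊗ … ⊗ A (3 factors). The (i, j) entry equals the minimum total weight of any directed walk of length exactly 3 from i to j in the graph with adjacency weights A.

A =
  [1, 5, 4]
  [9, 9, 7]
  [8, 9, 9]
A^⊗3 =
  [3, 7, 6]
  [11, 15, 14]
  [10, 14, 13]

Each entry (A^⊗3)_ij equals the minimum over all length-3 walks i = v_0 → v_1 → … → v_3 = j of Σ_t A[v_t][v_{t+1}]. For example, for (i, j) = (0, 2) we minimise over 9 possible intermediate vertex sequences; the minimum is 6, attained along the walk 0 → 0 → 0 → 2.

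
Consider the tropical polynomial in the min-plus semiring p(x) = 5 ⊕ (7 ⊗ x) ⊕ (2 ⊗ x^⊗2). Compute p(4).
p(4) = 5

A tropical monomial a ⊗ x^⊗i evaluates to a + i · x. Evaluating each term at x = 4:
  Term 0 contributes 5 + 0 · 4 = 5
  Term 1 contributes 7 + 1 · 4 = 11
  Term 2 contributes 2 + 2 · 4 = 10
p(4) = ⊕ of these = min[5, 11, 10] = 5.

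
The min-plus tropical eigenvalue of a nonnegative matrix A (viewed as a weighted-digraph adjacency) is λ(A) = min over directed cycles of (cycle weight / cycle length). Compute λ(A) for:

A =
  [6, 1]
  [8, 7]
λ(A) = 9/2

Enumerate directed cycles and compute their means (weight / length). Sample:
  cycle 0 → 0: weight = 6, length = 1, mean = 6/1 ≈ 6.000
  cycle 1 → 1: weight = 7, length = 1, mean = 7/1 ≈ 7.000
  cycle 0 → 1 → 0: weight = 9, length = 2, mean = 9/2 ≈ 4.500
  cycle 1 → 0 → 1: weight = 9, length = 2, mean = 9/2 ≈ 4.500
Minimum mean = 4.500, attained e.g. along the cycle 0 → 1 → 0 with weight 9 and length 2. So λ(A) = 9/2 = 9/2.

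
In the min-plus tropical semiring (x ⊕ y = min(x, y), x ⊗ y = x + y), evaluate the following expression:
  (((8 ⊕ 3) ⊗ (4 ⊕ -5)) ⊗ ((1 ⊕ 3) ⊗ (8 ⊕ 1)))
(((8 ⊕ 3) ⊗ (4 ⊕ -5)) ⊗ ((1 ⊕ 3) ⊗ (8 ⊕ 1))) = 0

Expand innermost to outermost. Recall ⊕ takes the minimum of its arguments and ⊗ takes their sum. Working out the expression (((8 ⊕ 3) ⊗ (4 ⊕ -5)) ⊗ ((1 ⊕ 3) ⊗ (8 ⊕ 1))) gives 0.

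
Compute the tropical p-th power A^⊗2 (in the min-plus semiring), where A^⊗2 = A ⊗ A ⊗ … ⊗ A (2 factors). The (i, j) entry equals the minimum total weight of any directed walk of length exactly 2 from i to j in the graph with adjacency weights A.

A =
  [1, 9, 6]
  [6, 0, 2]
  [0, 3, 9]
A^⊗2 =
  [2, 9, 7]
  [2, 0, 2]
  [1, 3, 5]

Each entry (A^⊗2)_ij equals the minimum over all length-2 walks i = v_0 → v_1 → … → v_2 = j of Σ_t A[v_t][v_{t+1}]. For example, for (i, j) = (0, 2) we minimise over 3 possible intermediate vertex sequences; the minimum is 7, attained along the walk 0 → 0 → 2.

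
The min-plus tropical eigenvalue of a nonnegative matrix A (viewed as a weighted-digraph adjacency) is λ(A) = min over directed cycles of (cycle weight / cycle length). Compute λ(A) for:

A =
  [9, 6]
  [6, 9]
λ(A) = 6

Enumerate directed cycles and compute their means (weight / length). Sample:
  cycle 0 → 0: weight = 9, length = 1, mean = 9/1 ≈ 9.000
  cycle 1 → 1: weight = 9, length = 1, mean = 9/1 ≈ 9.000
  cycle 0 → 1 → 0: weight = 12, length = 2, mean = 12/2 ≈ 6.000
  cycle 1 → 0 → 1: weight = 12, length = 2, mean = 12/2 ≈ 6.000
Minimum mean = 6.000, attained e.g. along the cycle 0 → 1 → 0 with weight 12 and length 2. So λ(A) = 12/2 = 6.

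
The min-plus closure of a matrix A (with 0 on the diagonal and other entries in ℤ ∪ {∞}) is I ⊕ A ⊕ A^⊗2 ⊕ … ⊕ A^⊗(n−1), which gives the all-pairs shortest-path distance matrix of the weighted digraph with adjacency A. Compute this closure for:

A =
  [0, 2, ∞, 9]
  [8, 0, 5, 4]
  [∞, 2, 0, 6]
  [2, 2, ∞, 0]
Closure =
  [0, 2, 7, 6]
  [6, 0, 5, 4]
  [8, 2, 0, 6]
  [2, 2, 7, 0]

This is the Floyd-Warshall all-pairs shortest-path computation. For each intermediate vertex k = 0, 1, …, 3, update dist[i][j] ← min(dist[i][j], dist[i][k] + dist[k][j]). The final matrix gives, for each (i, j), the minimum total weight of any directed path from i to j (possibly empty when i = j).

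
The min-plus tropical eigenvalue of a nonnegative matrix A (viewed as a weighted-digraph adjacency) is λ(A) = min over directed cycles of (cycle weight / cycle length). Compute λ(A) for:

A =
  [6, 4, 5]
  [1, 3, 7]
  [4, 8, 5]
λ(A) = 5/2

Enumerate directed cycles and compute their means (weight / length). Sample:
  cycle 0 → 0: weight = 6, length = 1, mean = 6/1 ≈ 6.000
  cycle 1 → 1: weight = 3, length = 1, mean = 3/1 ≈ 3.000
  cycle 2 → 2: weight = 5, length = 1, mean = 5/1 ≈ 5.000
  cycle 0 → 1 → 0: weight = 5, length = 2, mean = 5/2 ≈ 2.500
  cycle 0 → 2 → 0: weight = 9, length = 2, mean = 9/2 ≈ 4.500
  cycle 1 → 0 → 1: weight = 5, length = 2, mean = 5/2 ≈ 2.500
Minimum mean = 2.500, attained e.g. along the cycle 0 → 1 → 0 with weight 5 and length 2. So λ(A) = 5/2 = 5/2.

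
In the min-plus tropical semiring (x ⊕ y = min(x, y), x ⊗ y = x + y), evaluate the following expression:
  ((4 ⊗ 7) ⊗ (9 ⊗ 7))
((4 ⊗ 7) ⊗ (9 ⊗ 7)) = 27

Expand innermost to outermost. Recall ⊕ takes the minimum of its arguments and ⊗ takes their sum. Working out the expression ((4 ⊗ 7) ⊗ (9 ⊗ 7)) gives 27.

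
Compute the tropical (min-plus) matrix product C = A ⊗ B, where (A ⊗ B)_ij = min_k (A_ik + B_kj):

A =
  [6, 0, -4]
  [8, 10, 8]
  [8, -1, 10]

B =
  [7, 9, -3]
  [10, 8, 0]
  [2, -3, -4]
A ⊗ B =
  [-2, -7, -8]
  [10, 5, 4]
  [9, 7, -1]

Apply the min-plus product entry-by-entry:
  C[0][0] = min over k of (A[0][0] + B[0][0] = 6 + 7 = 13, A[0][1] + B[1][0] = 0 + 10 = 10, A[0][2] + B[2][0] = -4 + 2 = -2) = -2 (attained at k = 2)
  C[0][1] = min over k of (A[0][0] + B[0][1] = 6 + 9 = 15, A[0][1] + B[1][1] = 0 + 8 = 8, A[0][2] + B[2][1] = -4 + -3 = -7) = -7 (attained at k = 2)
  C[0][2] = min over k of (A[0][0] + B[0][2] = 6 + -3 = 3, A[0][1] + B[1][2] = 0 + 0 = 0, A[0][2] + B[2][2] = -4 + -4 = -8) = -8 (attained at k = 2)
  C[1][0] = min over k of (A[1][0] + B[0][0] = 8 + 7 = 15, A[1][1] + B[1][0] = 10 + 10 = 20, A[1][2] + B[2][0] = 8 + 2 = 10) = 10 (attained at k = 2)
  C[1][1] = min over k of (A[1][0] + B[0][1] = 8 + 9 = 17, A[1][1] + B[1][1] = 10 + 8 = 18, A[1][2] + B[2][1] = 8 + -3 = 5) = 5 (attained at k = 2)
  C[1][2] = min over k of (A[1][0] + B[0][2] = 8 + -3 = 5, A[1][1] + B[1][2] = 10 + 0 = 10, A[1][2] + B[2][2] = 8 + -4 = 4) = 4 (attained at k = 2)
  C[2][0] = min over k of (A[2][0] + B[0][0] = 8 + 7 = 15, A[2][1] + B[1][0] = -1 + 10 = 9, A[2][2] + B[2][0] = 10 + 2 = 12) = 9 (attained at k = 1)
  C[2][1] = min over k of (A[2][0] + B[0][1] = 8 + 9 = 17, A[2][1] + B[1][1] = -1 + 8 = 7, A[2][2] + B[2][1] = 10 + -3 = 7) = 7 (attained at k = 1)
  C[2][2] = min over k of (A[2][0] + B[0][2] = 8 + -3 = 5, A[2][1] + B[1][2] = -1 + 0 = -1, A[2][2] + B[2][2] = 10 + -4 = 6) = -1 (attained at k = 1)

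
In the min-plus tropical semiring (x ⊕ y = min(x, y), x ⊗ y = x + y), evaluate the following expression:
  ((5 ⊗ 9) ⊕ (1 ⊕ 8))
((5 ⊗ 9) ⊕ (1 ⊕ 8)) = 1

Expand innermost to outermost. Recall ⊕ takes the minimum of its arguments and ⊗ takes their sum. Working out the expression ((5 ⊗ 9) ⊕ (1 ⊕ 8)) gives 1.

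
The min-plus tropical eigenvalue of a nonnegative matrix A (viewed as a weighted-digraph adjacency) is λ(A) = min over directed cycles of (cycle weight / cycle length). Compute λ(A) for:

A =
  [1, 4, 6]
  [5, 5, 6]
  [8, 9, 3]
λ(A) = 1

Enumerate directed cycles and compute their means (weight / length). Sample:
  cycle 0 → 0: weight = 1, length = 1, mean = 1/1 ≈ 1.000
  cycle 1 → 1: weight = 5, length = 1, mean = 5/1 ≈ 5.000
  cycle 2 → 2: weight = 3, length = 1, mean = 3/1 ≈ 3.000
  cycle 0 → 1 → 0: weight = 9, length = 2, mean = 9/2 ≈ 4.500
  cycle 0 → 2 → 0: weight = 14, length = 2, mean = 14/2 ≈ 7.000
  cycle 1 → 0 → 1: weight = 9, length = 2, mean = 9/2 ≈ 4.500
Minimum mean = 1.000, attained e.g. along the cycle 0 → 0 with weight 1 and length 1. So λ(A) = 1/1 = 1.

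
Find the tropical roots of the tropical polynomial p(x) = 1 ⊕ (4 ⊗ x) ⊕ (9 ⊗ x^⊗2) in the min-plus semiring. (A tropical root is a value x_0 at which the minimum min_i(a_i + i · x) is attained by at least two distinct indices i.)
Roots: {-5, -3}

Each tropical root is a break point of the lower envelope of the lines y = a_i + i · x (there are 3 lines, with slopes 0, 1, ..., 2). Only the lines that attain the minimum somewhere contribute to roots; other lines are dominated. Here the surviving (envelope) indices are i = 2, i = 1, i = 0.
Intersections between consecutive envelope lines give the roots: for adjacent envelope indices i < j the intersection is x = (a_i − a_j) / (j − i). Reading off the sorted break points: {-5, -3}.
Verification: at each break x_0, at least two indices attain the minimum of min_i(a_i + i · x_0).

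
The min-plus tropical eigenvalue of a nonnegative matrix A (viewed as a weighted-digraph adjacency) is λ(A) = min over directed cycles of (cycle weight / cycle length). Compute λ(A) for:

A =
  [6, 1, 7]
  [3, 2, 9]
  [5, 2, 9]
λ(A) = 2

Enumerate directed cycles and compute their means (weight / length). Sample:
  cycle 0 → 0: weight = 6, length = 1, mean = 6/1 ≈ 6.000
  cycle 1 → 1: weight = 2, length = 1, mean = 2/1 ≈ 2.000
  cycle 2 → 2: weight = 9, length = 1, mean = 9/1 ≈ 9.000
  cycle 0 → 1 → 0: weight = 4, length = 2, mean = 4/2 ≈ 2.000
  cycle 0 → 2 → 0: weight = 12, length = 2, mean = 12/2 ≈ 6.000
  cycle 1 → 0 → 1: weight = 4, length = 2, mean = 4/2 ≈ 2.000
Minimum mean = 2.000, attained e.g. along the cycle 1 → 1 with weight 2 and length 1. So λ(A) = 2/1 = 2.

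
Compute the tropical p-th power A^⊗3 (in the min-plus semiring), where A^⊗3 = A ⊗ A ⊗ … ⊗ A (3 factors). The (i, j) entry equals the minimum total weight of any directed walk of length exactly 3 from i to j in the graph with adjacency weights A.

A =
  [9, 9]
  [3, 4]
A^⊗3 =
  [16, 17]
  [11, 12]

Each entry (A^⊗3)_ij equals the minimum over all length-3 walks i = v_0 → v_1 → … → v_3 = j of Σ_t A[v_t][v_{t+1}]. For example, for (i, j) = (0, 1) we minimise over 4 possible intermediate vertex sequences; the minimum is 17, attained along the walk 0 → 1 → 1 → 1.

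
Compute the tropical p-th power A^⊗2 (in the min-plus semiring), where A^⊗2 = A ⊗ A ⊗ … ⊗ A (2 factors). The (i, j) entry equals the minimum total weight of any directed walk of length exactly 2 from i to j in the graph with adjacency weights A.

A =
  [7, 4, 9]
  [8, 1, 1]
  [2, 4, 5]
A^⊗2 =
  [11, 5, 5]
  [3, 2, 2]
  [7, 5, 5]

Each entry (A^⊗2)_ij equals the minimum over all length-2 walks i = v_0 → v_1 → … → v_2 = j of Σ_t A[v_t][v_{t+1}]. For example, for (i, j) = (0, 2) we minimise over 3 possible intermediate vertex sequences; the minimum is 5, attained along the walk 0 → 1 → 2.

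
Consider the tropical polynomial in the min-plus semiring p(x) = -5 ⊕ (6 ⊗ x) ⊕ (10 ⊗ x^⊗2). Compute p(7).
p(7) = -5

A tropical monomial a ⊗ x^⊗i evaluates to a + i · x. Evaluating each term at x = 7:
  Term 0 contributes -5 + 0 · 7 = -5
  Term 1 contributes 6 + 1 · 7 = 13
  Term 2 contributes 10 + 2 · 7 = 24
p(7) = ⊕ of these = min[-5, 13, 24] = -5.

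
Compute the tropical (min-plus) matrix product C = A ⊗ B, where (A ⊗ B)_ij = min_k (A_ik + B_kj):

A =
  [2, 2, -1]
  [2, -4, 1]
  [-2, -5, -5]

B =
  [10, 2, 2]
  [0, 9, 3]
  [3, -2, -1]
A ⊗ B =
  [2, -3, -2]
  [-4, -1, -1]
  [-5, -7, -6]

Apply the min-plus product entry-by-entry:
  C[0][0] = min over k of (A[0][0] + B[0][0] = 2 + 10 = 12, A[0][1] + B[1][0] = 2 + 0 = 2, A[0][2] + B[2][0] = -1 + 3 = 2) = 2 (attained at k = 1)
  C[0][1] = min over k of (A[0][0] + B[0][1] = 2 + 2 = 4, A[0][1] + B[1][1] = 2 + 9 = 11, A[0][2] + B[2][1] = -1 + -2 = -3) = -3 (attained at k = 2)
  C[0][2] = min over k of (A[0][0] + B[0][2] = 2 + 2 = 4, A[0][1] + B[1][2] = 2 + 3 = 5, A[0][2] + B[2][2] = -1 + -1 = -2) = -2 (attained at k = 2)
  C[1][0] = min over k of (A[1][0] + B[0][0] = 2 + 10 = 12, A[1][1] + B[1][0] = -4 + 0 = -4, A[1][2] + B[2][0] = 1 + 3 = 4) = -4 (attained at k = 1)
  C[1][1] = min over k of (A[1][0] + B[0][1] = 2 + 2 = 4, A[1][1] + B[1][1] = -4 + 9 = 5, A[1][2] + B[2][1] = 1 + -2 = -1) = -1 (attained at k = 2)
  C[1][2] = min over k of (A[1][0] + B[0][2] = 2 + 2 = 4, A[1][1] + B[1][2] = -4 + 3 = -1, A[1][2] + B[2][2] = 1 + -1 = 0) = -1 (attained at k = 1)
  C[2][0] = min over k of (A[2][0] + B[0][0] = -2 + 10 = 8, A[2][1] + B[1][0] = -5 + 0 = -5, A[2][2] + B[2][0] = -5 + 3 = -2) = -5 (attained at k = 1)
  C[2][1] = min over k of (A[2][0] + B[0][1] = -2 + 2 = 0, A[2][1] + B[1][1] = -5 + 9 = 4, A[2][2] + B[2][1] = -5 + -2 = -7) = -7 (attained at k = 2)
  C[2][2] = min over k of (A[2][0] + B[0][2] = -2 + 2 = 0, A[2][1] + B[1][2] = -5 + 3 = -2, A[2][2] + B[2][2] = -5 + -1 = -6) = -6 (attained at k = 2)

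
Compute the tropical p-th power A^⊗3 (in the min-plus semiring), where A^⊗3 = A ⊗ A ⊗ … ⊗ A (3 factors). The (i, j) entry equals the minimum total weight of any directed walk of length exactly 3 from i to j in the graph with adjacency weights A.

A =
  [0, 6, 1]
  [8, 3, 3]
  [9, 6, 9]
A^⊗3 =
  [0, 6, 1]
  [8, 9, 9]
  [9, 12, 10]

Each entry (A^⊗3)_ij equals the minimum over all length-3 walks i = v_0 → v_1 → … → v_3 = j of Σ_t A[v_t][v_{t+1}]. For example, for (i, j) = (0, 2) we minimise over 9 possible intermediate vertex sequences; the minimum is 1, attained along the walk 0 → 0 → 0 → 2.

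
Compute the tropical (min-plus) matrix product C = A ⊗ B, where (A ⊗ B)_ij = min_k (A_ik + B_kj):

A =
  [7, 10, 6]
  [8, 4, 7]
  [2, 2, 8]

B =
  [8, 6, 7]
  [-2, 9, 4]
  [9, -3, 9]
A ⊗ B =
  [8, 3, 14]
  [2, 4, 8]
  [0, 5, 6]

Apply the min-plus product entry-by-entry:
  C[0][0] = min over k of (A[0][0] + B[0][0] = 7 + 8 = 15, A[0][1] + B[1][0] = 10 + -2 = 8, A[0][2] + B[2][0] = 6 + 9 = 15) = 8 (attained at k = 1)
  C[0][1] = min over k of (A[0][0] + B[0][1] = 7 + 6 = 13, A[0][1] + B[1][1] = 10 + 9 = 19, A[0][2] + B[2][1] = 6 + -3 = 3) = 3 (attained at k = 2)
  C[0][2] = min over k of (A[0][0] + B[0][2] = 7 + 7 = 14, A[0][1] + B[1][2] = 10 + 4 = 14, A[0][2] + B[2][2] = 6 + 9 = 15) = 14 (attained at k = 0)
  C[1][0] = min over k of (A[1][0] + B[0][0] = 8 + 8 = 16, A[1][1] + B[1][0] = 4 + -2 = 2, A[1][2] + B[2][0] = 7 + 9 = 16) = 2 (attained at k = 1)
  C[1][1] = min over k of (A[1][0] + B[0][1] = 8 + 6 = 14, A[1][1] + B[1][1] = 4 + 9 = 13, A[1][2] + B[2][1] = 7 + -3 = 4) = 4 (attained at k = 2)
  C[1][2] = min over k of (A[1][0] + B[0][2] = 8 + 7 = 15, A[1][1] + B[1][2] = 4 + 4 = 8, A[1][2] + B[2][2] = 7 + 9 = 16) = 8 (attained at k = 1)
  C[2][0] = min over k of (A[2][0] + B[0][0] = 2 + 8 = 10, A[2][1] + B[1][0] = 2 + -2 = 0, A[2][2] + B[2][0] = 8 + 9 = 17) = 0 (attained at k = 1)
  C[2][1] = min over k of (A[2][0] + B[0][1] = 2 + 6 = 8, A[2][1] + B[1][1] = 2 + 9 = 11, A[2][2] + B[2][1] = 8 + -3 = 5) = 5 (attained at k = 2)
  C[2][2] = min over k of (A[2][0] + B[0][2] = 2 + 7 = 9, A[2][1] + B[1][2] = 2 + 4 = 6, A[2][2] + B[2][2] = 8 + 9 = 17) = 6 (attained at k = 1)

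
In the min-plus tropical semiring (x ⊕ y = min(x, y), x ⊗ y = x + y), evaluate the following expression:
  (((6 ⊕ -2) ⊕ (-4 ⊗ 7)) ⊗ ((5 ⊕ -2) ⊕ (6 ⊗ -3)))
(((6 ⊕ -2) ⊕ (-4 ⊗ 7)) ⊗ ((5 ⊕ -2) ⊕ (6 ⊗ -3))) = -4

Expand innermost to outermost. Recall ⊕ takes the minimum of its arguments and ⊗ takes their sum. Working out the expression (((6 ⊕ -2) ⊕ (-4 ⊗ 7)) ⊗ ((5 ⊕ -2) ⊕ (6 ⊗ -3))) gives -4.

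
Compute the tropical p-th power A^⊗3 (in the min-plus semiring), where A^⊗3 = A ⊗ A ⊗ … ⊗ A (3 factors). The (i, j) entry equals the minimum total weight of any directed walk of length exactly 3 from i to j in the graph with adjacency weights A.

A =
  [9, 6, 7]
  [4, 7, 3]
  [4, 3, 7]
A^⊗3 =
  [13, 12, 13]
  [10, 13, 9]
  [10, 9, 13]

Each entry (A^⊗3)_ij equals the minimum over all length-3 walks i = v_0 → v_1 → … → v_3 = j of Σ_t A[v_t][v_{t+1}]. For example, for (i, j) = (0, 2) we minimise over 9 possible intermediate vertex sequences; the minimum is 13, attained along the walk 0 → 2 → 1 → 2.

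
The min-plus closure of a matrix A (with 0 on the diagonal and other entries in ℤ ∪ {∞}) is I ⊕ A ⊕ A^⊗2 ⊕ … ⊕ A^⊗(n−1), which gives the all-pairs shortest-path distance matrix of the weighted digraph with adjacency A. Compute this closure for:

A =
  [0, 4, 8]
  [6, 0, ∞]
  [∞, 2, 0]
Closure =
  [0, 4, 8]
  [6, 0, 14]
  [8, 2, 0]

This is the Floyd-Warshall all-pairs shortest-path computation. For each intermediate vertex k = 0, 1, …, 2, update dist[i][j] ← min(dist[i][j], dist[i][k] + dist[k][j]). The final matrix gives, for each (i, j), the minimum total weight of any directed path from i to j (possibly empty when i = j).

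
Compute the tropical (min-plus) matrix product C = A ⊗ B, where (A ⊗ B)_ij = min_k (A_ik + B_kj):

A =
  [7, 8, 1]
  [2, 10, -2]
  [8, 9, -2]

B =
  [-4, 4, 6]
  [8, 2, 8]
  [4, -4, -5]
A ⊗ B =
  [3, -3, -4]
  [-2, -6, -7]
  [2, -6, -7]

Apply the min-plus product entry-by-entry:
  C[0][0] = min over k of (A[0][0] + B[0][0] = 7 + -4 = 3, A[0][1] + B[1][0] = 8 + 8 = 16, A[0][2] + B[2][0] = 1 + 4 = 5) = 3 (attained at k = 0)
  C[0][1] = min over k of (A[0][0] + B[0][1] = 7 + 4 = 11, A[0][1] + B[1][1] = 8 + 2 = 10, A[0][2] + B[2][1] = 1 + -4 = -3) = -3 (attained at k = 2)
  C[0][2] = min over k of (A[0][0] + B[0][2] = 7 + 6 = 13, A[0][1] + B[1][2] = 8 + 8 = 16, A[0][2] + B[2][2] = 1 + -5 = -4) = -4 (attained at k = 2)
  C[1][0] = min over k of (A[1][0] + B[0][0] = 2 + -4 = -2, A[1][1] + B[1][0] = 10 + 8 = 18, A[1][2] + B[2][0] = -2 + 4 = 2) = -2 (attained at k = 0)
  C[1][1] = min over k of (A[1][0] + B[0][1] = 2 + 4 = 6, A[1][1] + B[1][1] = 10 + 2 = 12, A[1][2] + B[2][1] = -2 + -4 = -6) = -6 (attained at k = 2)
  C[1][2] = min over k of (A[1][0] + B[0][2] = 2 + 6 = 8, A[1][1] + B[1][2] = 10 + 8 = 18, A[1][2] + B[2][2] = -2 + -5 = -7) = -7 (attained at k = 2)
  C[2][0] = min over k of (A[2][0] + B[0][0] = 8 + -4 = 4, A[2][1] + B[1][0] = 9 + 8 = 17, A[2][2] + B[2][0] = -2 + 4 = 2) = 2 (attained at k = 2)
  C[2][1] = min over k of (A[2][0] + B[0][1] = 8 + 4 = 12, A[2][1] + B[1][1] = 9 + 2 = 11, A[2][2] + B[2][1] = -2 + -4 = -6) = -6 (attained at k = 2)
  C[2][2] = min over k of (A[2][0] + B[0][2] = 8 + 6 = 14, A[2][1] + B[1][2] = 9 + 8 = 17, A[2][2] + B[2][2] = -2 + -5 = -7) = -7 (attained at k = 2)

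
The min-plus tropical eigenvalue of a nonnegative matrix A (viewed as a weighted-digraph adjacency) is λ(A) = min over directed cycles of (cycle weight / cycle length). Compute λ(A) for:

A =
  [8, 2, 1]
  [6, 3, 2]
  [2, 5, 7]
λ(A) = 3/2

Enumerate directed cycles and compute their means (weight / length). Sample:
  cycle 0 → 0: weight = 8, length = 1, mean = 8/1 ≈ 8.000
  cycle 1 → 1: weight = 3, length = 1, mean = 3/1 ≈ 3.000
  cycle 2 → 2: weight = 7, length = 1, mean = 7/1 ≈ 7.000
  cycle 0 → 1 → 0: weight = 8, length = 2, mean = 8/2 ≈ 4.000
  cycle 0 → 2 → 0: weight = 3, length = 2, mean = 3/2 ≈ 1.500
  cycle 1 → 0 → 1: weight = 8, length = 2, mean = 8/2 ≈ 4.000
Minimum mean = 1.500, attained e.g. along the cycle 0 → 2 → 0 with weight 3 and length 2. So λ(A) = 3/2 = 3/2.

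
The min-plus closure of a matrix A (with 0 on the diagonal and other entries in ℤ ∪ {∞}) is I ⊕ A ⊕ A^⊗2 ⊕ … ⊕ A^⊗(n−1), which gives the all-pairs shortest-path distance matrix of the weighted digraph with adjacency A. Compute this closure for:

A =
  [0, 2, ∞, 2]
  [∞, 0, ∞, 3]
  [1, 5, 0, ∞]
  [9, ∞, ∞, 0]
Closure =
  [0, 2, ∞, 2]
  [12, 0, ∞, 3]
  [1, 3, 0, 3]
  [9, 11, ∞, 0]

This is the Floyd-Warshall all-pairs shortest-path computation. For each intermediate vertex k = 0, 1, …, 3, update dist[i][j] ← min(dist[i][j], dist[i][k] + dist[k][j]). The final matrix gives, for each (i, j), the minimum total weight of any directed path from i to j (possibly empty when i = j).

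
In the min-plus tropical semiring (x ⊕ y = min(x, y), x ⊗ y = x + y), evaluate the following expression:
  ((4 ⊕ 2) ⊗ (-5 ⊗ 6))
((4 ⊕ 2) ⊗ (-5 ⊗ 6)) = 3

Expand innermost to outermost. Recall ⊕ takes the minimum of its arguments and ⊗ takes their sum. Working out the expression ((4 ⊕ 2) ⊗ (-5 ⊗ 6)) gives 3.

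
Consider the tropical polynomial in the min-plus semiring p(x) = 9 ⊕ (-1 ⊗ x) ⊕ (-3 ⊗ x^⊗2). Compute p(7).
p(7) = 6

A tropical monomial a ⊗ x^⊗i evaluates to a + i · x. Evaluating each term at x = 7:
  Term 0 contributes 9 + 0 · 7 = 9
  Term 1 contributes -1 + 1 · 7 = 6
  Term 2 contributes -3 + 2 · 7 = 11
p(7) = ⊕ of these = min[9, 6, 11] = 6.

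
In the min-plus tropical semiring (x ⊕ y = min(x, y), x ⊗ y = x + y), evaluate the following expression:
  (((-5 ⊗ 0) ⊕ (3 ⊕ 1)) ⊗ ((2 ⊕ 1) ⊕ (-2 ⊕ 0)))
(((-5 ⊗ 0) ⊕ (3 ⊕ 1)) ⊗ ((2 ⊕ 1) ⊕ (-2 ⊕ 0))) = -7

Expand innermost to outermost. Recall ⊕ takes the minimum of its arguments and ⊗ takes their sum. Working out the expression (((-5 ⊗ 0) ⊕ (3 ⊕ 1)) ⊗ ((2 ⊕ 1) ⊕ (-2 ⊕ 0))) gives -7.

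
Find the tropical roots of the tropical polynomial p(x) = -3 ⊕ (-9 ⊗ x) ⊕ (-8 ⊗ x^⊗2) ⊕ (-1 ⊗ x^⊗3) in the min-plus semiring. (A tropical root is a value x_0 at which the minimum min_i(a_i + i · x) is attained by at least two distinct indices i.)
Roots: {-7, -1, 6}

Each tropical root is a break point of the lower envelope of the lines y = a_i + i · x (there are 4 lines, with slopes 0, 1, ..., 3). Only the lines that attain the minimum somewhere contribute to roots; other lines are dominated. Here the surviving (envelope) indices are i = 3, i = 2, i = 1, i = 0.
Intersections between consecutive envelope lines give the roots: for adjacent envelope indices i < j the intersection is x = (a_i − a_j) / (j − i). Reading off the sorted break points: {-7, -1, 6}.
Verification: at each break x_0, at least two indices attain the minimum of min_i(a_i + i · x_0).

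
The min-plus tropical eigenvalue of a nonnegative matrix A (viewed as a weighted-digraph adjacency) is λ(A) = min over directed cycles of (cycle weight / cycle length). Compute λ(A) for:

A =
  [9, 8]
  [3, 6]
λ(A) = 11/2

Enumerate directed cycles and compute their means (weight / length). Sample:
  cycle 0 → 0: weight = 9, length = 1, mean = 9/1 ≈ 9.000
  cycle 1 → 1: weight = 6, length = 1, mean = 6/1 ≈ 6.000
  cycle 0 → 1 → 0: weight = 11, length = 2, mean = 11/2 ≈ 5.500
  cycle 1 → 0 → 1: weight = 11, length = 2, mean = 11/2 ≈ 5.500
Minimum mean = 5.500, attained e.g. along the cycle 0 → 1 → 0 with weight 11 and length 2. So λ(A) = 11/2 = 11/2.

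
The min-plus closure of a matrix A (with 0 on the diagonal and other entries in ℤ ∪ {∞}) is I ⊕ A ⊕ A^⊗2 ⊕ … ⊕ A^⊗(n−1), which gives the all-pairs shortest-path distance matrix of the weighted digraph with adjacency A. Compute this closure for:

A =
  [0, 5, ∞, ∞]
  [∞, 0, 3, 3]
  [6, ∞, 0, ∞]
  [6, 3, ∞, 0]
Closure =
  [0, 5, 8, 8]
  [9, 0, 3, 3]
  [6, 11, 0, 14]
  [6, 3, 6, 0]

This is the Floyd-Warshall all-pairs shortest-path computation. For each intermediate vertex k = 0, 1, …, 3, update dist[i][j] ← min(dist[i][j], dist[i][k] + dist[k][j]). The final matrix gives, for each (i, j), the minimum total weight of any directed path from i to j (possibly empty when i = j).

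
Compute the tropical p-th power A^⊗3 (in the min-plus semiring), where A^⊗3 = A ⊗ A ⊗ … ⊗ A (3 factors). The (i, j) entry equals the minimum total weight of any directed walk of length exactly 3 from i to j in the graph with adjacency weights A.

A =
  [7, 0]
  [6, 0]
A^⊗3 =
  [6, 0]
  [6, 0]

Each entry (A^⊗3)_ij equals the minimum over all length-3 walks i = v_0 → v_1 → … → v_3 = j of Σ_t A[v_t][v_{t+1}]. For example, for (i, j) = (0, 1) we minimise over 4 possible intermediate vertex sequences; the minimum is 0, attained along the walk 0 → 1 → 1 → 1.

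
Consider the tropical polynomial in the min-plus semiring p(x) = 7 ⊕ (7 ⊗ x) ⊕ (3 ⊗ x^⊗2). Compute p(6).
p(6) = 7

A tropical monomial a ⊗ x^⊗i evaluates to a + i · x. Evaluating each term at x = 6:
  Term 0 contributes 7 + 0 · 6 = 7
  Term 1 contributes 7 + 1 · 6 = 13
  Term 2 contributes 3 + 2 · 6 = 15
p(6) = ⊕ of these = min[7, 13, 15] = 7.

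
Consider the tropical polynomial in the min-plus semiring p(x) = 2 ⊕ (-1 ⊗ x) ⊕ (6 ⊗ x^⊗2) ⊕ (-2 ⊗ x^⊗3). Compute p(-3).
p(-3) = -11

A tropical monomial a ⊗ x^⊗i evaluates to a + i · x. Evaluating each term at x = -3:
  Term 0 contributes 2 + 0 · -3 = 2
  Term 1 contributes -1 + 1 · -3 = -4
  Term 2 contributes 6 + 2 · -3 = 0
  Term 3 contributes -2 + 3 · -3 = -11
p(-3) = ⊕ of these = min[2, -4, 0, -11] = -11.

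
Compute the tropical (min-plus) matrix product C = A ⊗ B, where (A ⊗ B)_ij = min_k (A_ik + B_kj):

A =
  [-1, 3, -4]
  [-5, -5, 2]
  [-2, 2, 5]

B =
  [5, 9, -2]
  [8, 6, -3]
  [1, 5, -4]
A ⊗ B =
  [-3, 1, -8]
  [0, 1, -8]
  [3, 7, -4]

Apply the min-plus product entry-by-entry:
  C[0][0] = min over k of (A[0][0] + B[0][0] = -1 + 5 = 4, A[0][1] + B[1][0] = 3 + 8 = 11, A[0][2] + B[2][0] = -4 + 1 = -3) = -3 (attained at k = 2)
  C[0][1] = min over k of (A[0][0] + B[0][1] = -1 + 9 = 8, A[0][1] + B[1][1] = 3 + 6 = 9, A[0][2] + B[2][1] = -4 + 5 = 1) = 1 (attained at k = 2)
  C[0][2] = min over k of (A[0][0] + B[0][2] = -1 + -2 = -3, A[0][1] + B[1][2] = 3 + -3 = 0, A[0][2] + B[2][2] = -4 + -4 = -8) = -8 (attained at k = 2)
  C[1][0] = min over k of (A[1][0] + B[0][0] = -5 + 5 = 0, A[1][1] + B[1][0] = -5 + 8 = 3, A[1][2] + B[2][0] = 2 + 1 = 3) = 0 (attained at k = 0)
  C[1][1] = min over k of (A[1][0] + B[0][1] = -5 + 9 = 4, A[1][1] + B[1][1] = -5 + 6 = 1, A[1][2] + B[2][1] = 2 + 5 = 7) = 1 (attained at k = 1)
  C[1][2] = min over k of (A[1][0] + B[0][2] = -5 + -2 = -7, A[1][1] + B[1][2] = -5 + -3 = -8, A[1][2] + B[2][2] = 2 + -4 = -2) = -8 (attained at k = 1)
  C[2][0] = min over k of (A[2][0] + B[0][0] = -2 + 5 = 3, A[2][1] + B[1][0] = 2 + 8 = 10, A[2][2] + B[2][0] = 5 + 1 = 6) = 3 (attained at k = 0)
  C[2][1] = min over k of (A[2][0] + B[0][1] = -2 + 9 = 7, A[2][1] + B[1][1] = 2 + 6 = 8, A[2][2] + B[2][1] = 5 + 5 = 10) = 7 (attained at k = 0)
  C[2][2] = min over k of (A[2][0] + B[0][2] = -2 + -2 = -4, A[2][1] + B[1][2] = 2 + -3 = -1, A[2][2] + B[2][2] = 5 + -4 = 1) = -4 (attained at k = 0)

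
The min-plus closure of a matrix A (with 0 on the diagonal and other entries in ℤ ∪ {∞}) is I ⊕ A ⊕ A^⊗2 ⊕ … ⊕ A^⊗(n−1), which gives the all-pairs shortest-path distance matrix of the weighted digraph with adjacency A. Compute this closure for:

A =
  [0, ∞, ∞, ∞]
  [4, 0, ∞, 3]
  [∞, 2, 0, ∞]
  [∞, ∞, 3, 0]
Closure =
  [0, ∞, ∞, ∞]
  [4, 0, 6, 3]
  [6, 2, 0, 5]
  [9, 5, 3, 0]

This is the Floyd-Warshall all-pairs shortest-path computation. For each intermediate vertex k = 0, 1, …, 3, update dist[i][j] ← min(dist[i][j], dist[i][k] + dist[k][j]). The final matrix gives, for each (i, j), the minimum total weight of any directed path from i to j (possibly empty when i = j).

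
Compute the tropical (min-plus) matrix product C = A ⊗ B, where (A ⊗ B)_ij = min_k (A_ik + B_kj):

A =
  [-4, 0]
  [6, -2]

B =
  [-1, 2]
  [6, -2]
A ⊗ B =
  [-5, -2]
  [4, -4]

Apply the min-plus product entry-by-entry:
  C[0][0] = min over k of (A[0][0] + B[0][0] = -4 + -1 = -5, A[0][1] + B[1][0] = 0 + 6 = 6) = -5 (attained at k = 0)
  C[0][1] = min over k of (A[0][0] + B[0][1] = -4 + 2 = -2, A[0][1] + B[1][1] = 0 + -2 = -2) = -2 (attained at k = 0)
  C[1][0] = min over k of (A[1][0] + B[0][0] = 6 + -1 = 5, A[1][1] + B[1][0] = -2 + 6 = 4) = 4 (attained at k = 1)
  C[1][1] = min over k of (A[1][0] + B[0][1] = 6 + 2 = 8, A[1][1] + B[1][1] = -2 + -2 = -4) = -4 (attained at k = 1)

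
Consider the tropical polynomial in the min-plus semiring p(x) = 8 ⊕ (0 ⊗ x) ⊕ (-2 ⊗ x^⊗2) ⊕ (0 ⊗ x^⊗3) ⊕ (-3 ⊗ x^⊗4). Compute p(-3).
p(-3) = -15

A tropical monomial a ⊗ x^⊗i evaluates to a + i · x. Evaluating each term at x = -3:
  Term 0 contributes 8 + 0 · -3 = 8
  Term 1 contributes 0 + 1 · -3 = -3
  Term 2 contributes -2 + 2 · -3 = -8
  Term 3 contributes 0 + 3 · -3 = -9
  Term 4 contributes -3 + 4 · -3 = -15
p(-3) = ⊕ of these = min[8, -3, -8, -9, -15] = -15.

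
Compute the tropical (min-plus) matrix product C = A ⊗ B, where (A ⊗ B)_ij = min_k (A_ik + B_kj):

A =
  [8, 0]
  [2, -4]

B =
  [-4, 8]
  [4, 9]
A ⊗ B =
  [4, 9]
  [-2, 5]

Apply the min-plus product entry-by-entry:
  C[0][0] = min over k of (A[0][0] + B[0][0] = 8 + -4 = 4, A[0][1] + B[1][0] = 0 + 4 = 4) = 4 (attained at k = 0)
  C[0][1] = min over k of (A[0][0] + B[0][1] = 8 + 8 = 16, A[0][1] + B[1][1] = 0 + 9 = 9) = 9 (attained at k = 1)
  C[1][0] = min over k of (A[1][0] + B[0][0] = 2 + -4 = -2, A[1][1] + B[1][0] = -4 + 4 = 0) = -2 (attained at k = 0)
  C[1][1] = min over k of (A[1][0] + B[0][1] = 2 + 8 = 10, A[1][1] + B[1][1] = -4 + 9 = 5) = 5 (attained at k = 1)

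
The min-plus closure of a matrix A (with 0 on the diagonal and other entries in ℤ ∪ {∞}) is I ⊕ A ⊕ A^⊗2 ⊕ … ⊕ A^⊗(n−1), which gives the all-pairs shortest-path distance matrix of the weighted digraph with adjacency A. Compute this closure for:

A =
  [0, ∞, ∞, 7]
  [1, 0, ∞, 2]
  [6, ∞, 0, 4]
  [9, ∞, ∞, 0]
Closure =
  [0, ∞, ∞, 7]
  [1, 0, ∞, 2]
  [6, ∞, 0, 4]
  [9, ∞, ∞, 0]

This is the Floyd-Warshall all-pairs shortest-path computation. For each intermediate vertex k = 0, 1, …, 3, update dist[i][j] ← min(dist[i][j], dist[i][k] + dist[k][j]). The final matrix gives, for each (i, j), the minimum total weight of any directed path from i to j (possibly empty when i = j).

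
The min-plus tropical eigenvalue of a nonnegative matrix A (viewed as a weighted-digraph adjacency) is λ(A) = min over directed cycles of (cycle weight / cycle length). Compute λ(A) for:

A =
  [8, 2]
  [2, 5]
λ(A) = 2

Enumerate directed cycles and compute their means (weight / length). Sample:
  cycle 0 → 0: weight = 8, length = 1, mean = 8/1 ≈ 8.000
  cycle 1 → 1: weight = 5, length = 1, mean = 5/1 ≈ 5.000
  cycle 0 → 1 → 0: weight = 4, length = 2, mean = 4/2 ≈ 2.000
  cycle 1 → 0 → 1: weight = 4, length = 2, mean = 4/2 ≈ 2.000
Minimum mean = 2.000, attained e.g. along the cycle 0 → 1 → 0 with weight 4 and length 2. So λ(A) = 4/2 = 2.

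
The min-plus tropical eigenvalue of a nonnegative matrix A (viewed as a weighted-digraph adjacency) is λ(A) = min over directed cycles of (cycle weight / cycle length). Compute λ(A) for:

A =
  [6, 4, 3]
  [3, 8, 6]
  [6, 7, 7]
λ(A) = 7/2

Enumerate directed cycles and compute their means (weight / length). Sample:
  cycle 0 → 0: weight = 6, length = 1, mean = 6/1 ≈ 6.000
  cycle 1 → 1: weight = 8, length = 1, mean = 8/1 ≈ 8.000
  cycle 2 → 2: weight = 7, length = 1, mean = 7/1 ≈ 7.000
  cycle 0 → 1 → 0: weight = 7, length = 2, mean = 7/2 ≈ 3.500
  cycle 0 → 2 → 0: weight = 9, length = 2, mean = 9/2 ≈ 4.500
  cycle 1 → 0 → 1: weight = 7, length = 2, mean = 7/2 ≈ 3.500
Minimum mean = 3.500, attained e.g. along the cycle 0 → 1 → 0 with weight 7 and length 2. So λ(A) = 7/2 = 7/2.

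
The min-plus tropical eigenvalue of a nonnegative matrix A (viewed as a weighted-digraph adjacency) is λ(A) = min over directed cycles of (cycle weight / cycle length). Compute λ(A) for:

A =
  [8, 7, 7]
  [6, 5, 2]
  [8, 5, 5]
λ(A) = 7/2

Enumerate directed cycles and compute their means (weight / length). Sample:
  cycle 0 → 0: weight = 8, length = 1, mean = 8/1 ≈ 8.000
  cycle 1 → 1: weight = 5, length = 1, mean = 5/1 ≈ 5.000
  cycle 2 → 2: weight = 5, length = 1, mean = 5/1 ≈ 5.000
  cycle 0 → 1 → 0: weight = 13, length = 2, mean = 13/2 ≈ 6.500
  cycle 0 → 2 → 0: weight = 15, length = 2, mean = 15/2 ≈ 7.500
  cycle 1 → 0 → 1: weight = 13, length = 2, mean = 13/2 ≈ 6.500
Minimum mean = 3.500, attained e.g. along the cycle 1 → 2 → 1 with weight 7 and length 2. So λ(A) = 7/2 = 7/2.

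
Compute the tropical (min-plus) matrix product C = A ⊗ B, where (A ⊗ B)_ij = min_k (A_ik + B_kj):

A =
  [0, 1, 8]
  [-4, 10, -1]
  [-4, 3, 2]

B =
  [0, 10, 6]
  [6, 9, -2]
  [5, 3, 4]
A ⊗ B =
  [0, 10, -1]
  [-4, 2, 2]
  [-4, 5, 1]

Apply the min-plus product entry-by-entry:
  C[0][0] = min over k of (A[0][0] + B[0][0] = 0 + 0 = 0, A[0][1] + B[1][0] = 1 + 6 = 7, A[0][2] + B[2][0] = 8 + 5 = 13) = 0 (attained at k = 0)
  C[0][1] = min over k of (A[0][0] + B[0][1] = 0 + 10 = 10, A[0][1] + B[1][1] = 1 + 9 = 10, A[0][2] + B[2][1] = 8 + 3 = 11) = 10 (attained at k = 0)
  C[0][2] = min over k of (A[0][0] + B[0][2] = 0 + 6 = 6, A[0][1] + B[1][2] = 1 + -2 = -1, A[0][2] + B[2][2] = 8 + 4 = 12) = -1 (attained at k = 1)
  C[1][0] = min over k of (A[1][0] + B[0][0] = -4 + 0 = -4, A[1][1] + B[1][0] = 10 + 6 = 16, A[1][2] + B[2][0] = -1 + 5 = 4) = -4 (attained at k = 0)
  C[1][1] = min over k of (A[1][0] + B[0][1] = -4 + 10 = 6, A[1][1] + B[1][1] = 10 + 9 = 19, A[1][2] + B[2][1] = -1 + 3 = 2) = 2 (attained at k = 2)
  C[1][2] = min over k of (A[1][0] + B[0][2] = -4 + 6 = 2, A[1][1] + B[1][2] = 10 + -2 = 8, A[1][2] + B[2][2] = -1 + 4 = 3) = 2 (attained at k = 0)
  C[2][0] = min over k of (A[2][0] + B[0][0] = -4 + 0 = -4, A[2][1] + B[1][0] = 3 + 6 = 9, A[2][2] + B[2][0] = 2 + 5 = 7) = -4 (attained at k = 0)
  C[2][1] = min over k of (A[2][0] + B[0][1] = -4 + 10 = 6, A[2][1] + B[1][1] = 3 + 9 = 12, A[2][2] + B[2][1] = 2 + 3 = 5) = 5 (attained at k = 2)
  C[2][2] = min over k of (A[2][0] + B[0][2] = -4 + 6 = 2, A[2][1] + B[1][2] = 3 + -2 = 1, A[2][2] + B[2][2] = 2 + 4 = 6) = 1 (attained at k = 1)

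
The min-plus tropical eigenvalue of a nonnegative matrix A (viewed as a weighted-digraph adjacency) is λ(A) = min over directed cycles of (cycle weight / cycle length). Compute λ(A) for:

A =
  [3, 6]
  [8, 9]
λ(A) = 3

Enumerate directed cycles and compute their means (weight / length). Sample:
  cycle 0 → 0: weight = 3, length = 1, mean = 3/1 ≈ 3.000
  cycle 1 → 1: weight = 9, length = 1, mean = 9/1 ≈ 9.000
  cycle 0 → 1 → 0: weight = 14, length = 2, mean = 14/2 ≈ 7.000
  cycle 1 → 0 → 1: weight = 14, length = 2, mean = 14/2 ≈ 7.000
Minimum mean = 3.000, attained e.g. along the cycle 0 → 0 with weight 3 and length 1. So λ(A) = 3/1 = 3.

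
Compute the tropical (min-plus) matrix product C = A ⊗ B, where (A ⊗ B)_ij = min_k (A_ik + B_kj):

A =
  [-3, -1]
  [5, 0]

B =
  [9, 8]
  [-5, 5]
A ⊗ B =
  [-6, 4]
  [-5, 5]

Apply the min-plus product entry-by-entry:
  C[0][0] = min over k of (A[0][0] + B[0][0] = -3 + 9 = 6, A[0][1] + B[1][0] = -1 + -5 = -6) = -6 (attained at k = 1)
  C[0][1] = min over k of (A[0][0] + B[0][1] = -3 + 8 = 5, A[0][1] + B[1][1] = -1 + 5 = 4) = 4 (attained at k = 1)
  C[1][0] = min over k of (A[1][0] + B[0][0] = 5 + 9 = 14, A[1][1] + B[1][0] = 0 + -5 = -5) = -5 (attained at k = 1)
  C[1][1] = min over k of (A[1][0] + B[0][1] = 5 + 8 = 13, A[1][1] + B[1][1] = 0 + 5 = 5) = 5 (attained at k = 1)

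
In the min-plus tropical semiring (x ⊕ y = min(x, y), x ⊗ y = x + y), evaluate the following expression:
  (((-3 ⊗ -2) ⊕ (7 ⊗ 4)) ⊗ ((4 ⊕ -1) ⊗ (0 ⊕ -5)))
(((-3 ⊗ -2) ⊕ (7 ⊗ 4)) ⊗ ((4 ⊕ -1) ⊗ (0 ⊕ -5))) = -11

Expand innermost to outermost. Recall ⊕ takes the minimum of its arguments and ⊗ takes their sum. Working out the expression (((-3 ⊗ -2) ⊕ (7 ⊗ 4)) ⊗ ((4 ⊕ -1) ⊗ (0 ⊕ -5))) gives -11.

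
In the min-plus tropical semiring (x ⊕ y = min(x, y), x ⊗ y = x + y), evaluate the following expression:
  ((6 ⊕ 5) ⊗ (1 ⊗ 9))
((6 ⊕ 5) ⊗ (1 ⊗ 9)) = 15

Expand innermost to outermost. Recall ⊕ takes the minimum of its arguments and ⊗ takes their sum. Working out the expression ((6 ⊕ 5) ⊗ (1 ⊗ 9)) gives 15.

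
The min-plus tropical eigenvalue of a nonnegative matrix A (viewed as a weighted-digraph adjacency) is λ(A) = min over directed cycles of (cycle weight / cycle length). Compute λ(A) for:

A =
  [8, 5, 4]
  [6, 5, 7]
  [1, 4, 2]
λ(A) = 2

Enumerate directed cycles and compute their means (weight / length). Sample:
  cycle 0 → 0: weight = 8, length = 1, mean = 8/1 ≈ 8.000
  cycle 1 → 1: weight = 5, length = 1, mean = 5/1 ≈ 5.000
  cycle 2 → 2: weight = 2, length = 1, mean = 2/1 ≈ 2.000
  cycle 0 → 1 → 0: weight = 11, length = 2, mean = 11/2 ≈ 5.500
  cycle 0 → 2 → 0: weight = 5, length = 2, mean = 5/2 ≈ 2.500
  cycle 1 → 0 → 1: weight = 11, length = 2, mean = 11/2 ≈ 5.500
Minimum mean = 2.000, attained e.g. along the cycle 2 → 2 with weight 2 and length 1. So λ(A) = 2/1 = 2.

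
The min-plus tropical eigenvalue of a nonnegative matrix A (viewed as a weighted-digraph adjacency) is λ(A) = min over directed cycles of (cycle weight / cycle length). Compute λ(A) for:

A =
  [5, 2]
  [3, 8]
λ(A) = 5/2

Enumerate directed cycles and compute their means (weight / length). Sample:
  cycle 0 → 0: weight = 5, length = 1, mean = 5/1 ≈ 5.000
  cycle 1 → 1: weight = 8, length = 1, mean = 8/1 ≈ 8.000
  cycle 0 → 1 → 0: weight = 5, length = 2, mean = 5/2 ≈ 2.500
  cycle 1 → 0 → 1: weight = 5, length = 2, mean = 5/2 ≈ 2.500
Minimum mean = 2.500, attained e.g. along the cycle 0 → 1 → 0 with weight 5 and length 2. So λ(A) = 5/2 = 5/2.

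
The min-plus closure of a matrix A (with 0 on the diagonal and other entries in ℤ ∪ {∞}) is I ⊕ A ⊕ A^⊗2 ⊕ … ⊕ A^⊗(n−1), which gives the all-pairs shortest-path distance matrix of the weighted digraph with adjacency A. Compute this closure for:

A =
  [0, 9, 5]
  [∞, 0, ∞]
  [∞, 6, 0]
Closure =
  [0, 9, 5]
  [∞, 0, ∞]
  [∞, 6, 0]

This is the Floyd-Warshall all-pairs shortest-path computation. For each intermediate vertex k = 0, 1, …, 2, update dist[i][j] ← min(dist[i][j], dist[i][k] + dist[k][j]). The final matrix gives, for each (i, j), the minimum total weight of any directed path from i to j (possibly empty when i = j).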